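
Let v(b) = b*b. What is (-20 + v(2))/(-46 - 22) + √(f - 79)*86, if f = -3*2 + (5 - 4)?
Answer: 4/17 + 172*I*√21 ≈ 0.23529 + 788.2*I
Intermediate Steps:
f = -5 (f = -6 + 1 = -5)
v(b) = b²
(-20 + v(2))/(-46 - 22) + √(f - 79)*86 = (-20 + 2²)/(-46 - 22) + √(-5 - 79)*86 = (-20 + 4)/(-68) + √(-84)*86 = -16*(-1/68) + (2*I*√21)*86 = 4/17 + 172*I*√21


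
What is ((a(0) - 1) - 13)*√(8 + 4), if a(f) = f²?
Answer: -28*√3 ≈ -48.497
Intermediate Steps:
((a(0) - 1) - 13)*√(8 + 4) = ((0² - 1) - 13)*√(8 + 4) = ((0 - 1) - 13)*√12 = (-1 - 13)*(2*√3) = -28*√3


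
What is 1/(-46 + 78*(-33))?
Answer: -1/2620 ≈ -0.00038168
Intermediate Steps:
1/(-46 + 78*(-33)) = 1/(-46 - 2574) = 1/(-2620) = -1/2620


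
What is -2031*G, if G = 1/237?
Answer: -677/79 ≈ -8.5696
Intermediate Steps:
G = 1/237 ≈ 0.0042194
-2031*G = -2031*1/237 = -677/79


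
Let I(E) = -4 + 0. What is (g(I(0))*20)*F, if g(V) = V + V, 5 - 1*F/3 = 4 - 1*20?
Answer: -10080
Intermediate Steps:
F = 63 (F = 15 - 3*(4 - 1*20) = 15 - 3*(4 - 20) = 15 - 3*(-16) = 15 + 48 = 63)
I(E) = -4
g(V) = 2*V
(g(I(0))*20)*F = ((2*(-4))*20)*63 = -8*20*63 = -160*63 = -10080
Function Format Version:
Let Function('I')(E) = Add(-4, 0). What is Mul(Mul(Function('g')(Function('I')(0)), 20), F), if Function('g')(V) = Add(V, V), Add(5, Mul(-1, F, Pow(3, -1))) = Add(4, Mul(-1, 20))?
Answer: -10080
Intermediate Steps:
F = 63 (F = Add(15, Mul(-3, Add(4, Mul(-1, 20)))) = Add(15, Mul(-3, Add(4, -20))) = Add(15, Mul(-3, -16)) = Add(15, 48) = 63)
Function('I')(E) = -4
Function('g')(V) = Mul(2, V)
Mul(Mul(Function('g')(Function('I')(0)), 20), F) = Mul(Mul(Mul(2, -4), 20), 63) = Mul(Mul(-8, 20), 63) = Mul(-160, 63) = -10080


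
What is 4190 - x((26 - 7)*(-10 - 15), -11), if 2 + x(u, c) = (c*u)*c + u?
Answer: 62142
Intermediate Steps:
x(u, c) = -2 + u + u*c² (x(u, c) = -2 + ((c*u)*c + u) = -2 + (u*c² + u) = -2 + (u + u*c²) = -2 + u + u*c²)
4190 - x((26 - 7)*(-10 - 15), -11) = 4190 - (-2 + (26 - 7)*(-10 - 15) + ((26 - 7)*(-10 - 15))*(-11)²) = 4190 - (-2 + 19*(-25) + (19*(-25))*121) = 4190 - (-2 - 475 - 475*121) = 4190 - (-2 - 475 - 57475) = 4190 - 1*(-57952) = 4190 + 57952 = 62142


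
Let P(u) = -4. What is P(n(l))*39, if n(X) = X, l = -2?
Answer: -156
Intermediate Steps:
P(n(l))*39 = -4*39 = -156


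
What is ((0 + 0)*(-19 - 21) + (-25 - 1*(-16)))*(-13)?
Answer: 117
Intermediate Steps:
((0 + 0)*(-19 - 21) + (-25 - 1*(-16)))*(-13) = (0*(-40) + (-25 + 16))*(-13) = (0 - 9)*(-13) = -9*(-13) = 117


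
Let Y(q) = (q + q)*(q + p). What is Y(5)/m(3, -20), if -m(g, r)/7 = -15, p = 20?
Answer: 50/21 ≈ 2.3810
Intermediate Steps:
Y(q) = 2*q*(20 + q) (Y(q) = (q + q)*(q + 20) = (2*q)*(20 + q) = 2*q*(20 + q))
m(g, r) = 105 (m(g, r) = -7*(-15) = 105)
Y(5)/m(3, -20) = (2*5*(20 + 5))/105 = (2*5*25)*(1/105) = 250*(1/105) = 50/21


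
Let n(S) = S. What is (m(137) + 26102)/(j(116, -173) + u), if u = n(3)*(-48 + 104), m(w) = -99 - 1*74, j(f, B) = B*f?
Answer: -25929/19900 ≈ -1.3030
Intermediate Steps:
m(w) = -173 (m(w) = -99 - 74 = -173)
u = 168 (u = 3*(-48 + 104) = 3*56 = 168)
(m(137) + 26102)/(j(116, -173) + u) = (-173 + 26102)/(-173*116 + 168) = 25929/(-20068 + 168) = 25929/(-19900) = 25929*(-1/19900) = -25929/19900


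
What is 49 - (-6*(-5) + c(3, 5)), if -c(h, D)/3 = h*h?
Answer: 46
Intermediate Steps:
c(h, D) = -3*h² (c(h, D) = -3*h*h = -3*h²)
49 - (-6*(-5) + c(3, 5)) = 49 - (-6*(-5) - 3*3²) = 49 - (30 - 3*9) = 49 - (30 - 27) = 49 - 1*3 = 49 - 3 = 46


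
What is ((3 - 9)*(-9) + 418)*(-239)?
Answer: -112808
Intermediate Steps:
((3 - 9)*(-9) + 418)*(-239) = (-6*(-9) + 418)*(-239) = (54 + 418)*(-239) = 472*(-239) = -112808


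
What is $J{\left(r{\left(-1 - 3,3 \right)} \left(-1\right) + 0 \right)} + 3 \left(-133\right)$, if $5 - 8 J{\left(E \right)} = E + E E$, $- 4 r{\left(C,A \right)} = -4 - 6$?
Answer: $- \frac{12763}{32} \approx -398.84$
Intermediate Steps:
$r{\left(C,A \right)} = \frac{5}{2}$ ($r{\left(C,A \right)} = - \frac{-4 - 6}{4} = \left(- \frac{1}{4}\right) \left(-10\right) = \frac{5}{2}$)
$J{\left(E \right)} = \frac{5}{8} - \frac{E}{8} - \frac{E^{2}}{8}$ ($J{\left(E \right)} = \frac{5}{8} - \frac{E + E E}{8} = \frac{5}{8} - \frac{E + E^{2}}{8} = \frac{5}{8} - \left(\frac{E}{8} + \frac{E^{2}}{8}\right) = \frac{5}{8} - \frac{E}{8} - \frac{E^{2}}{8}$)
$J{\left(r{\left(-1 - 3,3 \right)} \left(-1\right) + 0 \right)} + 3 \left(-133\right) = \left(\frac{5}{8} - \frac{\frac{5}{2} \left(-1\right) + 0}{8} - \frac{\left(\frac{5}{2} \left(-1\right) + 0\right)^{2}}{8}\right) + 3 \left(-133\right) = \left(\frac{5}{8} - \frac{- \frac{5}{2} + 0}{8} - \frac{\left(- \frac{5}{2} + 0\right)^{2}}{8}\right) - 399 = \left(\frac{5}{8} - - \frac{5}{16} - \frac{\left(- \frac{5}{2}\right)^{2}}{8}\right) - 399 = \left(\frac{5}{8} + \frac{5}{16} - \frac{25}{32}\right) - 399 = \frac{5}{32} - 399 = - \frac{12763}{32}$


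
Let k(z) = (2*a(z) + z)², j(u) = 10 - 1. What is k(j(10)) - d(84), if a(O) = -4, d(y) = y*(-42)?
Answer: 3529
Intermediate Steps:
d(y) = -42*y
j(u) = 9
k(z) = (-8 + z)² (k(z) = (2*(-4) + z)² = (-8 + z)²)
k(j(10)) - d(84) = (-8 + 9)² - (-42)*84 = 1² - 1*(-3528) = 1 + 3528 = 3529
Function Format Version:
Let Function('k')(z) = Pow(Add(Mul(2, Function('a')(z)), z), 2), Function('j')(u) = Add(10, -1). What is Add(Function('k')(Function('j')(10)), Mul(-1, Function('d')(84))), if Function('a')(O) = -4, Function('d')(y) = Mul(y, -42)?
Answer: 3529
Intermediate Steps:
Function('d')(y) = Mul(-42, y)
Function('j')(u) = 9
Function('k')(z) = Pow(Add(-8, z), 2) (Function('k')(z) = Pow(Add(Mul(2, -4), z), 2) = Pow(Add(-8, z), 2))
Add(Function('k')(Function('j')(10)), Mul(-1, Function('d')(84))) = Add(Pow(Add(-8, 9), 2), Mul(-1, Mul(-42, 84))) = Add(Pow(1, 2), Mul(-1, -3528)) = Add(1, 3528) = 3529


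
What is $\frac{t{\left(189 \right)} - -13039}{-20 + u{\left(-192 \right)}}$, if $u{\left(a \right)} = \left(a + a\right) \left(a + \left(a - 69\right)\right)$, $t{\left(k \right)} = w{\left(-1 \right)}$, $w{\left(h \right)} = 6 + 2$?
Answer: $\frac{13047}{173932} \approx 0.075012$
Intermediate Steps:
$w{\left(h \right)} = 8$
$t{\left(k \right)} = 8$
$u{\left(a \right)} = 2 a \left(-69 + 2 a\right)$ ($u{\left(a \right)} = 2 a \left(a + \left(a - 69\right)\right) = 2 a \left(a + \left(-69 + a\right)\right) = 2 a \left(-69 + 2 a\right)$)
$\frac{t{\left(189 \right)} - -13039}{-20 + u{\left(-192 \right)}} = \frac{8 - -13039}{-20 + 2 \left(-192\right) \left(-69 + 2 \left(-192\right)\right)} = \frac{8 + 13039}{-20 + 2 \left(-192\right) \left(-69 - 384\right)} = \frac{13047}{-20 + 2 \left(-192\right) \left(-453\right)} = \frac{13047}{-20 + 173952} = \frac{13047}{173932}$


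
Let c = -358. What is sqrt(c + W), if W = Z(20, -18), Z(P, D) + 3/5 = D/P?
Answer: I*sqrt(1438)/2 ≈ 18.96*I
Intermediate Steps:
Z(P, D) = -3/5 + D/P
W = -3/2 (W = -3/5 - 18/20 = -3/5 - 18*1/20 = -3/5 - 9/10 = -3/2 ≈ -1.5000)
sqrt(c + W) = sqrt(-358 - 3/2) = sqrt(-719/2) = I*sqrt(1438)/2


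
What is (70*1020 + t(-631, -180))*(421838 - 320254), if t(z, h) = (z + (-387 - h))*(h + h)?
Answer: 37898958720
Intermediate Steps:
t(z, h) = 2*h*(-387 + z - h) (t(z, h) = (-387 + z - h)*(2*h) = 2*h*(-387 + z - h))
(70*1020 + t(-631, -180))*(421838 - 320254) = (70*1020 + 2*(-180)*(-387 - 631 - 1*(-180)))*(421838 - 320254) = (71400 + 2*(-180)*(-387 - 631 + 180))*101584 = (71400 + 2*(-180)*(-838))*101584 = (71400 + 301680)*101584 = 373080*101584 = 37898958720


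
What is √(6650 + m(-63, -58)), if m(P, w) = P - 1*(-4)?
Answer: 13*√39 ≈ 81.185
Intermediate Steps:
m(P, w) = 4 + P (m(P, w) = P + 4 = 4 + P)
√(6650 + m(-63, -58)) = √(6650 + (4 - 63)) = √(6650 - 59) = √6591 = 13*√39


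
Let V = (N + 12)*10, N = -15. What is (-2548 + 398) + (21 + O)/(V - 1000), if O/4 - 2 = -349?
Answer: -2213133/1030 ≈ -2148.7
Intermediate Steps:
O = -1388 (O = 8 + 4*(-349) = 8 - 1396 = -1388)
V = -30 (V = (-15 + 12)*10 = -3*10 = -30)
(-2548 + 398) + (21 + O)/(V - 1000) = (-2548 + 398) + (21 - 1388)/(-30 - 1000) = -2150 - 1367/(-1030) = -2150 - 1367*(-1/1030) = -2150 + 1367/1030 = -2213133/1030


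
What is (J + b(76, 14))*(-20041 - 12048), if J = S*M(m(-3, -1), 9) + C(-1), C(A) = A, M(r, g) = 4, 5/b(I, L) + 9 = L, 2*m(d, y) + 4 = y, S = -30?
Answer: 3850680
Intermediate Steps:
m(d, y) = -2 + y/2
b(I, L) = 5/(-9 + L)
J = -121 (J = -30*4 - 1 = -120 - 1 = -121)
(J + b(76, 14))*(-20041 - 12048) = (-121 + 5/(-9 + 14))*(-20041 - 12048) = (-121 + 5/5)*(-32089) = (-121 + 5*(1/5))*(-32089) = (-121 + 1)*(-32089) = -120*(-32089) = 3850680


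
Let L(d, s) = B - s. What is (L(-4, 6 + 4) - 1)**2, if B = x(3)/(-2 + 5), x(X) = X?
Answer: 100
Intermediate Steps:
B = 1 (B = 3/(-2 + 5) = 3/3 = 3*(1/3) = 1)
L(d, s) = 1 - s
(L(-4, 6 + 4) - 1)**2 = ((1 - (6 + 4)) - 1)**2 = ((1 - 1*10) - 1)**2 = ((1 - 10) - 1)**2 = (-9 - 1)**2 = (-10)**2 = 100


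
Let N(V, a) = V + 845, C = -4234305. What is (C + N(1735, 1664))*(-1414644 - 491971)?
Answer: 8068270360875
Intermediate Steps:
N(V, a) = 845 + V
(C + N(1735, 1664))*(-1414644 - 491971) = (-4234305 + (845 + 1735))*(-1414644 - 491971) = (-4234305 + 2580)*(-1906615) = -4231725*(-1906615) = 8068270360875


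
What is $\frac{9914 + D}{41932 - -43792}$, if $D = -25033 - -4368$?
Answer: $- \frac{10751}{85724} \approx -0.12541$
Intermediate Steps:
$D = -20665$ ($D = -25033 + 4368 = -20665$)
$\frac{9914 + D}{41932 - -43792} = \frac{9914 - 20665}{41932 - -43792} = - \frac{10751}{41932 + 43792} = - \frac{10751}{85724}$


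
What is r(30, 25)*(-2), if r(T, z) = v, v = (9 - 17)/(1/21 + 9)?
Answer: 168/95 ≈ 1.7684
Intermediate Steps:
v = -84/95 (v = -8/(1/21 + 9) = -8/190/21 = -8*21/190 = -84/95 ≈ -0.88421)
r(T, z) = -84/95
r(30, 25)*(-2) = -84/95*(-2) = 168/95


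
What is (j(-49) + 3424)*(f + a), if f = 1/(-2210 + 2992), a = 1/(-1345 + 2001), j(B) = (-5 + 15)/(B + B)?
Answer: 120627349/12568304 ≈ 9.5977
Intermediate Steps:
j(B) = 5/B (j(B) = 10/((2*B)) = 10*(1/(2*B)) = 5/B)
a = 1/656 ≈ 0.0015244
f = 1/782 ≈ 0.0012788
(j(-49) + 3424)*(f + a) = (5/(-49) + 3424)*(1/782 + 1/656) = (5*(-1/49) + 3424)*(719/256496) = (-5/49 + 3424)*(719/256496) = (167771/49)*(719/256496) = 120627349/12568304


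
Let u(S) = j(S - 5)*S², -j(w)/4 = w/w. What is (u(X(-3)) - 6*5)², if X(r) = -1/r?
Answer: 75076/81 ≈ 926.86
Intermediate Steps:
j(w) = -4 (j(w) = -4*w/w = -4*1 = -4)
u(S) = -4*S²
(u(X(-3)) - 6*5)² = (-4*(-1/(-3))² - 6*5)² = (-4*(-1*(-⅓))² - 30)² = (-4*(⅓)² - 30)² = (-4*⅑ - 30)² = (-4/9 - 30)² = (-274/9)² = 75076/81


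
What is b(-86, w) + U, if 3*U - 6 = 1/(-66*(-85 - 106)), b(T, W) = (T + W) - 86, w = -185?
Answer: -13425389/37818 ≈ -355.00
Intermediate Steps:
b(T, W) = -86 + T + W
U = 75637/37818 (U = 2 + 1/(3*((-66*(-85 - 106)))) = 2 + 1/(3*((-66*(-191)))) = 2 + (⅓)/12606 = 2 + (⅓)*(1/12606) = 2 + 1/37818 = 75637/37818 ≈ 2.0000)
b(-86, w) + U = (-86 - 86 - 185) + 75637/37818 = -357 + 75637/37818 = -13425389/37818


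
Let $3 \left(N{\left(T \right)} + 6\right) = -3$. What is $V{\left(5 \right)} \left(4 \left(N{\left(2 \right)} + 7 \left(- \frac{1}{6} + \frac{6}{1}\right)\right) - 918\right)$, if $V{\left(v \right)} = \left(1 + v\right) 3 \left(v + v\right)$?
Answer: $-140880$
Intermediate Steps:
$N{\left(T \right)} = -7$ ($N{\left(T \right)} = -6 + \frac{1}{3} \left(-3\right) = -6 - 1 = -7$)
$V{\left(v \right)} = 6 v \left(1 + v\right)$ ($V{\left(v \right)} = \left(1 + v\right) 3 \cdot 2 v = \left(1 + v\right) 6 v = 6 v \left(1 + v\right)$)
$V{\left(5 \right)} \left(4 \left(N{\left(2 \right)} + 7 \left(- \frac{1}{6} + \frac{6}{1}\right)\right) - 918\right) = 6 \cdot 5 \left(1 + 5\right) \left(4 \left(-7 + 7 \left(- \frac{1}{6} + \frac{6}{1}\right)\right) - 918\right) = 6 \cdot 5 \cdot 6 \left(4 \left(-7 + 7 \left(\left(-1\right) \frac{1}{6} + 6 \cdot 1\right)\right) - 918\right) = 180 \left(4 \left(-7 + 7 \left(- \frac{1}{6} + 6\right)\right) - 918\right) = 180 \left(4 \left(-7 + 7 \cdot \frac{35}{6}\right) - 918\right) = 180 \left(4 \left(-7 + \frac{245}{6}\right) - 918\right) = 180 \left(4 \cdot \frac{203}{6} - 918\right) = 180 \left(\frac{406}{3} - 918\right) = 180 \left(- \frac{2348}{3}\right) = -140880$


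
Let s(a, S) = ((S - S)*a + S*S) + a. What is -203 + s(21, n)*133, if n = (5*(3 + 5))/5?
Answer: 11102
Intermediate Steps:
n = 8 (n = (5*8)*(⅕) = 40*(⅕) = 8)
s(a, S) = a + S² (s(a, S) = (0*a + S²) + a = (0 + S²) + a = S² + a = a + S²)
-203 + s(21, n)*133 = -203 + (21 + 8²)*133 = -203 + (21 + 64)*133 = -203 + 85*133 = -203 + 11305 = 11102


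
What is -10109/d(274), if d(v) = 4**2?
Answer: -10109/16 ≈ -631.81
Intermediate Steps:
d(v) = 16
-10109/d(274) = -10109/16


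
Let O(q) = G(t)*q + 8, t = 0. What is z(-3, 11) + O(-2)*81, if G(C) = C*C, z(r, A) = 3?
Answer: 651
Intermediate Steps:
G(C) = C²
O(q) = 8 (O(q) = 0²*q + 8 = 0*q + 8 = 0 + 8 = 8)
z(-3, 11) + O(-2)*81 = 3 + 8*81 = 3 + 648 = 651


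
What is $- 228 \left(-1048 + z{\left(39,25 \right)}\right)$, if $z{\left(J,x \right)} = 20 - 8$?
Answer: $236208$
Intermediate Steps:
$z{\left(J,x \right)} = 12$
$- 228 \left(-1048 + z{\left(39,25 \right)}\right) = - 228 \left(-1048 + 12\right) = \left(-228\right) \left(-1036\right) = 236208$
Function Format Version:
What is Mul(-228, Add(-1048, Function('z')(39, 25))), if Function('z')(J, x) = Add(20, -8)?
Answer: 236208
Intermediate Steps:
Function('z')(J, x) = 12
Mul(-228, Add(-1048, Function('z')(39, 25))) = Mul(-228, Add(-1048, 12)) = Mul(-228, -1036) = 236208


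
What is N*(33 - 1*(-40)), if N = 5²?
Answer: 1825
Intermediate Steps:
N = 25
N*(33 - 1*(-40)) = 25*(33 - 1*(-40)) = 25*(33 + 40) = 25*73 = 1825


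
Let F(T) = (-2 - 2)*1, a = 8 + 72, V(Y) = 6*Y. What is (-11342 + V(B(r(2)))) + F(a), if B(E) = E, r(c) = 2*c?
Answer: -11322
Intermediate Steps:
a = 80
F(T) = -4 (F(T) = -4*1 = -4)
(-11342 + V(B(r(2)))) + F(a) = (-11342 + 6*(2*2)) - 4 = (-11342 + 6*4) - 4 = (-11342 + 24) - 4 = -11318 - 4 = -11322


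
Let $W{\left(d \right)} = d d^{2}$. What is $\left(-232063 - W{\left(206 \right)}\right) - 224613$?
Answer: $-9198492$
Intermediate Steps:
$W{\left(d \right)} = d^{3}$
$\left(-232063 - W{\left(206 \right)}\right) - 224613 = \left(-232063 - 206^{3}\right) - 224613 = \left(-232063 - 8741816\right) - 224613 = -8973879 - 224613 = -9198492$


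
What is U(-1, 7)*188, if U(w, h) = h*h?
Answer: 9212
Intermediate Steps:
U(w, h) = h²
U(-1, 7)*188 = 7²*188 = 49*188 = 9212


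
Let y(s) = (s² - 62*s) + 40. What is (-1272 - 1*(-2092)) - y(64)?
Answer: 652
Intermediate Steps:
y(s) = 40 + s² - 62*s
(-1272 - 1*(-2092)) - y(64) = (-1272 - 1*(-2092)) - (40 + 64² - 62*64) = (-1272 + 2092) - (40 + 4096 - 3968) = 820 - 1*168 = 820 - 168 = 652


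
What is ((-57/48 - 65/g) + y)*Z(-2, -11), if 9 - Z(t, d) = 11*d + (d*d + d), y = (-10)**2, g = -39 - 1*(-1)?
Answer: 152795/76 ≈ 2010.5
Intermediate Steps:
g = -38 (g = -39 + 1 = -38)
y = 100
Z(t, d) = 9 - d**2 - 12*d (Z(t, d) = 9 - (11*d + (d*d + d)) = 9 - (11*d + (d**2 + d)) = 9 - (11*d + (d + d**2)) = 9 - (d**2 + 12*d) = 9 + (-d**2 - 12*d) = 9 - d**2 - 12*d)
((-57/48 - 65/g) + y)*Z(-2, -11) = ((-57/48 - 65/(-38)) + 100)*(9 - 1*(-11)**2 - 12*(-11)) = ((-57*1/48 - 65*(-1/38)) + 100)*(9 - 1*121 + 132) = ((-19/16 + 65/38) + 100)*(9 - 121 + 132) = (159/304 + 100)*20 = (30559/304)*20 = 152795/76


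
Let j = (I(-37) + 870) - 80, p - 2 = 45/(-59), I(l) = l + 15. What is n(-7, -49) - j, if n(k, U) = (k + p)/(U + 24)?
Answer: -226492/295 ≈ -767.77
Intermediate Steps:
I(l) = 15 + l
p = 73/59 (p = 2 + 45/(-59) = 2 + 45*(-1/59) = 2 - 45/59 = 73/59 ≈ 1.2373)
n(k, U) = (73/59 + k)/(24 + U) (n(k, U) = (k + 73/59)/(U + 24) = (73/59 + k)/(24 + U))
j = 768 (j = ((15 - 37) + 870) - 80 = (-22 + 870) - 80 = 848 - 80 = 768)
n(-7, -49) - j = (73/59 - 7)/(24 - 49) - 1*768 = -340/59/(-25) - 768 = -1/25*(-340/59) - 768 = 68/295 - 768 = -226492/295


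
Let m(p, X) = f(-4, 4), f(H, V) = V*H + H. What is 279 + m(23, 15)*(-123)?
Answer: 2739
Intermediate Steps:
f(H, V) = H + H*V (f(H, V) = H*V + H = H + H*V)
m(p, X) = -20 (m(p, X) = -4*(1 + 4) = -4*5 = -20)
279 + m(23, 15)*(-123) = 279 - 20*(-123) = 279 + 2460 = 2739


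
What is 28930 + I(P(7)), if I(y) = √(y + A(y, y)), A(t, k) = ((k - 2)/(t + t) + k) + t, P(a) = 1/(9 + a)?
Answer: 28930 + 7*I*√5/4 ≈ 28930.0 + 3.9131*I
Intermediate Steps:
A(t, k) = k + t + (-2 + k)/(2*t) (A(t, k) = ((-2 + k)/((2*t)) + k) + t = ((-2 + k)*(1/(2*t)) + k) + t = ((-2 + k)/(2*t) + k) + t = (k + (-2 + k)/(2*t)) + t = k + t + (-2 + k)/(2*t))
I(y) = √(y + (-1 + y/2 + 2*y²)/y) (I(y) = √(y + (-1 + y/2 + y*(y + y))/y) = √(y + (-1 + y/2 + y*(2*y))/y) = √(y + (-1 + y/2 + 2*y²)/y))
28930 + I(P(7)) = 28930 + √(2 - 4/(1/(9 + 7)) + 12/(9 + 7))/2 = 28930 + √(2 - 4/(1/16) + 12/16)/2 = 28930 + √(2 - 4/1/16 + 12*(1/16))/2 = 28930 + √(2 - 4*16 + ¾)/2 = 28930 + √(2 - 64 + ¾)/2 = 28930 + √(-245/4)/2 = 28930 + (7*I*√5/2)/2 = 28930 + 7*I*√5/4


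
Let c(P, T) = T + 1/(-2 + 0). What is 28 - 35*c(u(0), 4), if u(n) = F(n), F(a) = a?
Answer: -189/2 ≈ -94.500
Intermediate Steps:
u(n) = n
c(P, T) = -½ + T (c(P, T) = T + 1/(-2) = T - ½ = -½ + T)
28 - 35*c(u(0), 4) = 28 - 35*(-½ + 4) = 28 - 35*7/2 = 28 - 245/2 = -189/2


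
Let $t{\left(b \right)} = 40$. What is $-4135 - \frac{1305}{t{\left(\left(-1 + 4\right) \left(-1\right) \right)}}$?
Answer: $- \frac{33341}{8} \approx -4167.6$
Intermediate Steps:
$-4135 - \frac{1305}{t{\left(\left(-1 + 4\right) \left(-1\right) \right)}} = -4135 - \frac{1305}{40} = -4135 - 1305 \cdot \frac{1}{40} = -4135 - \frac{261}{8} = - \frac{33341}{8}$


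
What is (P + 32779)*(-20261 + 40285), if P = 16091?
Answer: 978572880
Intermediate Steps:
(P + 32779)*(-20261 + 40285) = (16091 + 32779)*(-20261 + 40285) = 48870*20024 = 978572880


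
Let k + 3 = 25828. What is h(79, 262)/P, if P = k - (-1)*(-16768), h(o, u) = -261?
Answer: -87/3019 ≈ -0.028817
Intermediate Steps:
k = 25825 (k = -3 + 25828 = 25825)
P = 9057 (P = 25825 - (-1)*(-16768) = 25825 - 1*16768 = 25825 - 16768 = 9057)
h(79, 262)/P = -261/9057 = -261*1/9057 = -87/3019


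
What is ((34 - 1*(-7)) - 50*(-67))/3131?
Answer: 3391/3131 ≈ 1.0830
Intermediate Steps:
((34 - 1*(-7)) - 50*(-67))/3131 = ((34 + 7) + 3350)*(1/3131) = (41 + 3350)*(1/3131) = 3391*(1/3131) = 3391/3131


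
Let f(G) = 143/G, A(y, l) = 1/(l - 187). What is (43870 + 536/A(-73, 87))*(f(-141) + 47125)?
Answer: -64650809860/141 ≈ -4.5852e+8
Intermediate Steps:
A(y, l) = 1/(-187 + l)
(43870 + 536/A(-73, 87))*(f(-141) + 47125) = (43870 + 536/(1/(-187 + 87)))*(143/(-141) + 47125) = (43870 + 536/(1/(-100)))*(143*(-1/141) + 47125) = (43870 + 536/(-1/100))*(-143/141 + 47125) = (43870 + 536*(-100))*(6644482/141) = (43870 - 53600)*(6644482/141) = -9730*6644482/141 = -64650809860/141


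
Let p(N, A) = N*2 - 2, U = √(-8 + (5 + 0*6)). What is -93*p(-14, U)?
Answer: 2790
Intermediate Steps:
U = I*√3 (U = √(-8 + (5 + 0)) = √(-8 + 5) = √(-3) = I*√3 ≈ 1.732*I)
p(N, A) = -2 + 2*N (p(N, A) = 2*N - 2 = -2 + 2*N)
-93*p(-14, U) = -93*(-2 + 2*(-14)) = -93*(-2 - 28) = -93*(-30) = 2790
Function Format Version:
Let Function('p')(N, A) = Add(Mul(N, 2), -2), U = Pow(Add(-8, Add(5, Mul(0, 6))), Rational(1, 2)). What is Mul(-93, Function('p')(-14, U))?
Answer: 2790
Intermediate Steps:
U = Mul(I, Pow(3, Rational(1, 2))) (U = Pow(Add(-8, Add(5, 0)), Rational(1, 2)) = Pow(Add(-8, 5), Rational(1, 2)) = Pow(-3, Rational(1, 2)) = Mul(I, Pow(3, Rational(1, 2))) ≈ Mul(1.7320, I))
Function('p')(N, A) = Add(-2, Mul(2, N)) (Function('p')(N, A) = Add(Mul(2, N), -2) = Add(-2, Mul(2, N)))
Mul(-93, Function('p')(-14, U)) = Mul(-93, Add(-2, Mul(2, -14))) = Mul(-93, Add(-2, -28)) = Mul(-93, -30) = 2790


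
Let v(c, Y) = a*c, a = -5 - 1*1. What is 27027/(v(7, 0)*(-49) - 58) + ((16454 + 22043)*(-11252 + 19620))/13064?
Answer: 80579859091/3266000 ≈ 24672.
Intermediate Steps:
a = -6 (a = -5 - 1 = -6)
v(c, Y) = -6*c
27027/(v(7, 0)*(-49) - 58) + ((16454 + 22043)*(-11252 + 19620))/13064 = 27027/(-6*7*(-49) - 58) + ((16454 + 22043)*(-11252 + 19620))/13064 = 27027/(-42*(-49) - 58) + (38497*8368)*(1/13064) = 27027/(2058 - 58) + 322142896*(1/13064) = 27027/2000 + 40267862/1633 = 80579859091/3266000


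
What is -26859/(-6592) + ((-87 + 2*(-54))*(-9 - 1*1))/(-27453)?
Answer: 241501909/60323392 ≈ 4.0035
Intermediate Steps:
-26859/(-6592) + ((-87 + 2*(-54))*(-9 - 1*1))/(-27453) = -26859*(-1/6592) + ((-87 - 108)*(-9 - 1))*(-1/27453) = 26859/6592 - 195*(-10)*(-1/27453) = 26859/6592 + 1950*(-1/27453) = 26859/6592 - 650/9151 = 241501909/60323392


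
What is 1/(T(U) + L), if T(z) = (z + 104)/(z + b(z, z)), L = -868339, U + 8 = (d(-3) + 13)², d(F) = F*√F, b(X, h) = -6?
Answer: (-64*I - 39*√3)/(33865182*√3 + 55573577*I) ≈ -1.1516e-6 - 5.6932e-13*I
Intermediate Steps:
d(F) = F^(3/2)
U = -8 + (13 - 3*I*√3)² (U = -8 + ((-3)^(3/2) + 13)² = -8 + (-3*I*√3 + 13)² = -8 + (13 - 3*I*√3)² ≈ 134.0 - 135.1*I)
T(z) = (104 + z)/(-6 + z) (T(z) = (z + 104)/(z - 6) = (104 + z)/(-6 + z))
1/(T(U) + L) = 1/((104 + (134 - 78*I*√3))/(-6 + (134 - 78*I*√3)) - 868339) = 1/((238 - 78*I*√3)/(128 - 78*I*√3) - 868339) = 1/(-868339 + (238 - 78*I*√3)/(128 - 78*I*√3))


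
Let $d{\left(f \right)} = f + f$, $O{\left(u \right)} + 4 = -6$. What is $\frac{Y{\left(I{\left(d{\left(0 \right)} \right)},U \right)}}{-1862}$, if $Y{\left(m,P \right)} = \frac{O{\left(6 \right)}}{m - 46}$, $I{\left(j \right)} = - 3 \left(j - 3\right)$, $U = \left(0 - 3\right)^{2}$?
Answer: $- \frac{5}{34447} \approx -0.00014515$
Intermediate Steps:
$O{\left(u \right)} = -10$ ($O{\left(u \right)} = -4 - 6 = -10$)
$U = 9$ ($U = \left(-3\right)^{2} = 9$)
$d{\left(f \right)} = 2 f$
$I{\left(j \right)} = 9 - 3 j$ ($I{\left(j \right)} = - 3 \left(-3 + j\right) = 9 - 3 j$)
$Y{\left(m,P \right)} = - \frac{10}{-46 + m}$ ($Y{\left(m,P \right)} = - \frac{10}{m - 46} = - \frac{10}{-46 + m}$)
$\frac{Y{\left(I{\left(d{\left(0 \right)} \right)},U \right)}}{-1862} = \frac{\left(-10\right) \frac{1}{-46 + \left(9 - 3 \cdot 2 \cdot 0\right)}}{-1862} = - \frac{10}{-46 + \left(9 - 0\right)} \left(- \frac{1}{1862}\right) = - \frac{10}{-46 + \left(9 + 0\right)} \left(- \frac{1}{1862}\right) = - \frac{10}{-46 + 9} \left(- \frac{1}{1862}\right) = - \frac{10}{-37} \left(- \frac{1}{1862}\right) = \left(-10\right) \left(- \frac{1}{37}\right) \left(- \frac{1}{1862}\right) = \frac{10}{37} \left(- \frac{1}{1862}\right) = - \frac{5}{34447}$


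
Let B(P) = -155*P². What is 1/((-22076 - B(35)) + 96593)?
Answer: 1/264392 ≈ 3.7823e-6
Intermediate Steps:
1/((-22076 - B(35)) + 96593) = 1/((-22076 - (-155)*35²) + 96593) = 1/((-22076 - (-155)*1225) + 96593) = 1/((-22076 - 1*(-189875)) + 96593) = 1/((-22076 + 189875) + 96593) = 1/(167799 + 96593) = 1/264392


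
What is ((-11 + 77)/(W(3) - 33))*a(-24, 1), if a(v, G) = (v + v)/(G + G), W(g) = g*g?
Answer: 66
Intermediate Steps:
W(g) = g²
a(v, G) = v/G (a(v, G) = (2*v)/((2*G)) = (2*v)*(1/(2*G)) = v/G)
((-11 + 77)/(W(3) - 33))*a(-24, 1) = ((-11 + 77)/(3² - 33))*(-24/1) = (66/(9 - 33))*(-24*1) = (66/(-24))*(-24) = (66*(-1/24))*(-24) = -11/4*(-24) = 66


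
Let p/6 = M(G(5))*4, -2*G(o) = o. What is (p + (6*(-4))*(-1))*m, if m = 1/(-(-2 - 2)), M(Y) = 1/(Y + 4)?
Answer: 10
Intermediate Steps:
G(o) = -o/2
M(Y) = 1/(4 + Y)
m = ¼ (m = 1/(-1*(-4)) = 1/4 = ¼ ≈ 0.25000)
p = 16 (p = 6*(4/(4 - ½*5)) = 6*(4/(4 - 5/2)) = 6*(4/(3/2)) = 6*((⅔)*4) = 6*(8/3) = 16)
(p + (6*(-4))*(-1))*m = (16 + (6*(-4))*(-1))*(¼) = (16 - 24*(-1))*(¼) = (16 + 24)*(¼) = 40*(¼) = 10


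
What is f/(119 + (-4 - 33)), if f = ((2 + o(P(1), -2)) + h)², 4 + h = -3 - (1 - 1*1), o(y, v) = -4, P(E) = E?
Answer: 81/82 ≈ 0.98780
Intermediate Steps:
h = -7 (h = -4 + (-3 - (1 - 1*1)) = -4 + (-3 - (1 - 1)) = -4 + (-3 - 1*0) = -4 + (-3 + 0) = -4 - 3 = -7)
f = 81 (f = ((2 - 4) - 7)² = (-2 - 7)² = (-9)² = 81)
f/(119 + (-4 - 33)) = 81/(119 + (-4 - 33)) = 81/(119 - 37) = 81/82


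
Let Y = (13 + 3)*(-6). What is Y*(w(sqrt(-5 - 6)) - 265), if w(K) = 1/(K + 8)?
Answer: 635744/25 + 32*I*sqrt(11)/25 ≈ 25430.0 + 4.2453*I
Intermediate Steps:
w(K) = 1/(8 + K)
Y = -96 (Y = 16*(-6) = -96)
Y*(w(sqrt(-5 - 6)) - 265) = -96*(1/(8 + sqrt(-5 - 6)) - 265) = -96*(1/(8 + sqrt(-11)) - 265) = -96*(1/(8 + I*sqrt(11)) - 265) = -96*(-265 + 1/(8 + I*sqrt(11))) = 25440 - 96/(8 + I*sqrt(11))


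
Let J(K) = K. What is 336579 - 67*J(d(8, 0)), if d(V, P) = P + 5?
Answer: 336244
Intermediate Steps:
d(V, P) = 5 + P
336579 - 67*J(d(8, 0)) = 336579 - 67*(5 + 0) = 336579 - 67*5 = 336579 - 1*335 = 336579 - 335 = 336244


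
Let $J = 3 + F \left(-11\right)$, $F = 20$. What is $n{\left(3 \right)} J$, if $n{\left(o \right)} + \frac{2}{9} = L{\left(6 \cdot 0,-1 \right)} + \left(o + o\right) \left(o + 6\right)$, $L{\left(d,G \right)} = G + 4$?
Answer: $- \frac{110887}{9} \approx -12321.0$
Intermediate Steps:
$L{\left(d,G \right)} = 4 + G$
$J = -217$ ($J = 3 + 20 \left(-11\right) = 3 - 220 = -217$)
$n{\left(o \right)} = \frac{25}{9} + 2 o \left(6 + o\right)$ ($n{\left(o \right)} = - \frac{2}{9} + \left(\left(4 - 1\right) + \left(o + o\right) \left(o + 6\right)\right) = - \frac{2}{9} + \left(3 + 2 o \left(6 + o\right)\right) = \frac{25}{9} + 2 o \left(6 + o\right)$)
$n{\left(3 \right)} J = \left(\frac{25}{9} + 2 \cdot 3^{2} + 12 \cdot 3\right) \left(-217\right) = \left(\frac{25}{9} + 2 \cdot 9 + 36\right) \left(-217\right) = \left(\frac{25}{9} + 18 + 36\right) \left(-217\right) = \frac{511}{9} \left(-217\right) = - \frac{110887}{9}$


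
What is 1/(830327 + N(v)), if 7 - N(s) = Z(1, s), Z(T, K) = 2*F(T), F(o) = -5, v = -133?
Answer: 1/830344 ≈ 1.2043e-6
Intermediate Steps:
Z(T, K) = -10 (Z(T, K) = 2*(-5) = -10)
N(s) = 17 (N(s) = 7 - 1*(-10) = 7 + 10 = 17)
1/(830327 + N(v)) = 1/(830327 + 17) = 1/830344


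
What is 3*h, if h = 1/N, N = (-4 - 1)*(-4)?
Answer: 3/20 ≈ 0.15000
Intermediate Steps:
N = 20 (N = -5*(-4) = 20)
h = 1/20 ≈ 0.050000
3*h = 3*(1/20) = 3/20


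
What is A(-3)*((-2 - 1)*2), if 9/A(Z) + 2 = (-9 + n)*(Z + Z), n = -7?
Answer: -27/47 ≈ -0.57447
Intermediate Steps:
A(Z) = 9/(-2 - 32*Z) (A(Z) = 9/(-2 + (-9 - 7)*(Z + Z)) = 9/(-2 - 32*Z))
A(-3)*((-2 - 1)*2) = (-9/(2 + 32*(-3)))*((-2 - 1)*2) = (-9/(2 - 96))*(-3*2) = -9/(-94)*(-6) = -9*(-1/94)*(-6) = (9/94)*(-6) = -27/47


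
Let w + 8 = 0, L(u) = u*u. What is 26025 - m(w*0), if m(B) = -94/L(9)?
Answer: 2108119/81 ≈ 26026.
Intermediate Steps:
L(u) = u²
w = -8 (w = -8 + 0 = -8)
m(B) = -94/81 (m(B) = -94/(9²) = -94/81)
26025 - m(w*0) = 26025 - 1*(-94/81) = 26025 + 94/81 = 2108119/81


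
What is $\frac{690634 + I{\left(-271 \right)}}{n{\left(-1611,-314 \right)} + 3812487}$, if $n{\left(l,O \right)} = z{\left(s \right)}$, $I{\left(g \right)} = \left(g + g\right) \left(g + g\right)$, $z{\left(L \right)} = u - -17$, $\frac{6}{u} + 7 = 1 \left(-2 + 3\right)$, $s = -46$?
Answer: $\frac{984398}{3812503} \approx 0.2582$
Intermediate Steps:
$u = -1$ ($u = \frac{6}{-7 + 1 \left(-2 + 3\right)} = \frac{6}{-7 + 1 \cdot 1} = \frac{6}{-7 + 1} = \frac{6}{-6} = 6 \left(- \frac{1}{6}\right) = -1$)
$z{\left(L \right)} = 16$ ($z{\left(L \right)} = -1 - -17 = -1 + 17 = 16$)
$I{\left(g \right)} = 4 g^{2}$ ($I{\left(g \right)} = 2 g 2 g = 4 g^{2}$)
$n{\left(l,O \right)} = 16$
$\frac{690634 + I{\left(-271 \right)}}{n{\left(-1611,-314 \right)} + 3812487} = \frac{690634 + 4 \left(-271\right)^{2}}{16 + 3812487} = \frac{690634 + 4 \cdot 73441}{3812503} = \left(690634 + 293764\right) \frac{1}{3812503} = 984398 \cdot \frac{1}{3812503} = \frac{984398}{3812503}$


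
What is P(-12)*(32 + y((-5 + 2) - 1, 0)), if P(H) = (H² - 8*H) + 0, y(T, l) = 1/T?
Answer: 7620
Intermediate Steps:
y(T, l) = 1/T
P(H) = H² - 8*H
P(-12)*(32 + y((-5 + 2) - 1, 0)) = (-12*(-8 - 12))*(32 + 1/((-5 + 2) - 1)) = (-12*(-20))*(32 + 1/(-3 - 1)) = 240*(32 + 1/(-4)) = 240*(32 - ¼) = 240*(127/4) = 7620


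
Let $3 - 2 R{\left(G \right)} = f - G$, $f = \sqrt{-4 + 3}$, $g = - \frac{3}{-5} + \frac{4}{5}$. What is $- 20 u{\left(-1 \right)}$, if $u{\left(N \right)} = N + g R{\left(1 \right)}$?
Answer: $-36 + 14 i \approx -36.0 + 14.0 i$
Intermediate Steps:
$g = \frac{7}{5}$ ($g = \left(-3\right) \left(- \frac{1}{5}\right) + 4 \cdot \frac{1}{5} = \frac{3}{5} + \frac{4}{5} = \frac{7}{5} \approx 1.4$)
$f = i$ ($f = \sqrt{-1} = i \approx 1.0 i$)
$R{\left(G \right)} = \frac{3}{2} + \frac{G}{2} - \frac{i}{2}$ ($R{\left(G \right)} = \frac{3}{2} - \frac{i - G}{2} = \frac{3}{2} + \left(\frac{G}{2} - \frac{i}{2}\right) = \frac{3}{2} + \frac{G}{2} - \frac{i}{2}$)
$u{\left(N \right)} = \frac{14}{5} + N - \frac{7 i}{10}$ ($u{\left(N \right)} = N + \frac{7 \left(\frac{3}{2} + \frac{1}{2} \cdot 1 - \frac{i}{2}\right)}{5} = N + \frac{7 \left(\frac{3}{2} + \frac{1}{2} - \frac{i}{2}\right)}{5} = N + \frac{7 \left(2 - \frac{i}{2}\right)}{5} = N + \left(\frac{14}{5} - \frac{7 i}{10}\right) = \frac{14}{5} + N - \frac{7 i}{10}$)
$- 20 u{\left(-1 \right)} = - 20 \left(\frac{14}{5} - 1 - \frac{7 i}{10}\right) = - 20 \left(\frac{9}{5} - \frac{7 i}{10}\right) = -36 + 14 i$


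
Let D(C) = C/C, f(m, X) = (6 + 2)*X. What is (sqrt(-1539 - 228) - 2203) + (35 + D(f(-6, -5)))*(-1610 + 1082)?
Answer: -21211 + I*sqrt(1767) ≈ -21211.0 + 42.036*I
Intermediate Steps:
f(m, X) = 8*X
D(C) = 1
(sqrt(-1539 - 228) - 2203) + (35 + D(f(-6, -5)))*(-1610 + 1082) = (sqrt(-1539 - 228) - 2203) + (35 + 1)*(-1610 + 1082) = (sqrt(-1767) - 2203) + 36*(-528) = (I*sqrt(1767) - 2203) - 19008 = (-2203 + I*sqrt(1767)) - 19008 = -21211 + I*sqrt(1767)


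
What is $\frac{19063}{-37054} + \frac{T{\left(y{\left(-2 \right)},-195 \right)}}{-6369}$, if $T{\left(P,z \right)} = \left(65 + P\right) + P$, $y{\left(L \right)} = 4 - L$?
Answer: $- \frac{11296855}{21454266} \approx -0.52656$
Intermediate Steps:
$T{\left(P,z \right)} = 65 + 2 P$
$\frac{19063}{-37054} + \frac{T{\left(y{\left(-2 \right)},-195 \right)}}{-6369} = \frac{19063}{-37054} + \frac{65 + 2 \left(4 - -2\right)}{-6369} = 19063 \left(- \frac{1}{37054}\right) + \left(65 + 2 \left(4 + 2\right)\right) \left(- \frac{1}{6369}\right) = - \frac{19063}{37054} + \left(65 + 2 \cdot 6\right) \left(- \frac{1}{6369}\right) = - \frac{19063}{37054} + \left(65 + 12\right) \left(- \frac{1}{6369}\right) = - \frac{19063}{37054} + 77 \left(- \frac{1}{6369}\right) = - \frac{19063}{37054} - \frac{7}{579} = - \frac{11296855}{21454266}$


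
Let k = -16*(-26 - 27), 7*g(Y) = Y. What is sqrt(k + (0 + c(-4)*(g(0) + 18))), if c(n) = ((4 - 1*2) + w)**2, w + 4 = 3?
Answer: sqrt(866) ≈ 29.428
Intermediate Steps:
g(Y) = Y/7
w = -1 (w = -4 + 3 = -1)
k = 848 (k = -16*(-53) = 848)
c(n) = 1 (c(n) = ((4 - 1*2) - 1)**2 = ((4 - 2) - 1)**2 = (2 - 1)**2 = 1**2 = 1)
sqrt(k + (0 + c(-4)*(g(0) + 18))) = sqrt(848 + (0 + 1*((1/7)*0 + 18))) = sqrt(848 + (0 + 1*(0 + 18))) = sqrt(848 + (0 + 1*18)) = sqrt(848 + (0 + 18)) = sqrt(848 + 18) = sqrt(866)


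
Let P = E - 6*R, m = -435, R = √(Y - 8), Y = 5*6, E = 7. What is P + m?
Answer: -428 - 6*√22 ≈ -456.14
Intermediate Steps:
Y = 30
R = √22 (R = √(30 - 8) = √22 ≈ 4.6904)
P = 7 - 6*√22 ≈ -21.142
P + m = (7 - 6*√22) - 435 = -428 - 6*√22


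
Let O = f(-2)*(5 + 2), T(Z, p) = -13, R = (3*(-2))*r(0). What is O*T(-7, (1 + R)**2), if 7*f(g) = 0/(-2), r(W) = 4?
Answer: 0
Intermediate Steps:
R = -24 (R = (3*(-2))*4 = -6*4 = -24)
f(g) = 0 (f(g) = (0/(-2))/7 = (0*(-1/2))/7 = (1/7)*0 = 0)
O = 0 (O = 0*(5 + 2) = 0*7 = 0)
O*T(-7, (1 + R)**2) = 0*(-13) = 0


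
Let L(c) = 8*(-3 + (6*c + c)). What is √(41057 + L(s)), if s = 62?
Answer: 3*√4945 ≈ 210.96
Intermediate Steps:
L(c) = -24 + 56*c (L(c) = 8*(-3 + 7*c) = -24 + 56*c)
√(41057 + L(s)) = √(41057 + (-24 + 56*62)) = √(41057 + (-24 + 3472)) = √(41057 + 3448) = √44505 = 3*√4945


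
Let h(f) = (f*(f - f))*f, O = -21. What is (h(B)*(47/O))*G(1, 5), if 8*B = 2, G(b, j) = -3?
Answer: 0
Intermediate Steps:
B = ¼ (B = (⅛)*2 = ¼ ≈ 0.25000)
h(f) = 0 (h(f) = (f*0)*f = 0*f = 0)
(h(B)*(47/O))*G(1, 5) = (0*(47/(-21)))*(-3) = (0*(47*(-1/21)))*(-3) = (0*(-47/21))*(-3) = 0*(-3) = 0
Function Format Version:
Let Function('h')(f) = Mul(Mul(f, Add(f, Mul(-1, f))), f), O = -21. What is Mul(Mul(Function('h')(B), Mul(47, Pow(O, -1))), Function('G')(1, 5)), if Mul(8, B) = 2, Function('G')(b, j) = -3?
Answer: 0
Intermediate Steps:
B = Rational(1, 4) (B = Mul(Rational(1, 8), 2) = Rational(1, 4) ≈ 0.25000)
Function('h')(f) = 0 (Function('h')(f) = Mul(Mul(f, 0), f) = Mul(0, f) = 0)
Mul(Mul(Function('h')(B), Mul(47, Pow(O, -1))), Function('G')(1, 5)) = Mul(Mul(0, Mul(47, Pow(-21, -1))), -3) = Mul(Mul(0, Mul(47, Rational(-1, 21))), -3) = Mul(Mul(0, Rational(-47, 21)), -3) = Mul(0, -3) = 0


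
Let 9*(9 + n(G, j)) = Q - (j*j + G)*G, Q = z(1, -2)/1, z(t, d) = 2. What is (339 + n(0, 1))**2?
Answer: 8832784/81 ≈ 1.0905e+5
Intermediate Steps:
Q = 2 (Q = 2/1 = 2*1 = 2)
n(G, j) = -79/9 - G*(G + j**2)/9 (n(G, j) = -9 + (2 - (j*j + G)*G)/9 = -9 + (2 - (j**2 + G)*G)/9 = -9 + (2 - (G + j**2)*G)/9 = -9 + (2 - G*(G + j**2))/9 = -9 + (2/9 - G*(G + j**2)/9) = -79/9 - G*(G + j**2)/9)
(339 + n(0, 1))**2 = (339 + (-79/9 - 1/9*0**2 - 1/9*0*1**2))**2 = (339 + (-79/9 - 1/9*0 - 1/9*0*1))**2 = (339 + (-79/9 + 0 + 0))**2 = (339 - 79/9)**2 = (2972/9)**2 = 8832784/81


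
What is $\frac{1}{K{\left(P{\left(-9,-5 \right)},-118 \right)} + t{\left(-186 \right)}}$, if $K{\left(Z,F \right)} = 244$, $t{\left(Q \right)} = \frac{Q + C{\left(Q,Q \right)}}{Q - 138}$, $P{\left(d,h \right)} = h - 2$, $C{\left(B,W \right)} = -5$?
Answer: $\frac{324}{79247} \approx 0.0040885$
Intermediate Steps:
$P{\left(d,h \right)} = -2 + h$ ($P{\left(d,h \right)} = h - 2 = -2 + h$)
$t{\left(Q \right)} = \frac{-5 + Q}{-138 + Q}$ ($t{\left(Q \right)} = \frac{Q - 5}{Q - 138} = \frac{-5 + Q}{-138 + Q}$)
$\frac{1}{K{\left(P{\left(-9,-5 \right)},-118 \right)} + t{\left(-186 \right)}} = \frac{1}{244 + \frac{-5 - 186}{-138 - 186}} = \frac{1}{244 + \frac{1}{-324} \left(-191\right)} = \frac{1}{244 - - \frac{191}{324}} = \frac{1}{244 + \frac{191}{324}} = \frac{1}{\frac{79247}{324}} = \frac{324}{79247}$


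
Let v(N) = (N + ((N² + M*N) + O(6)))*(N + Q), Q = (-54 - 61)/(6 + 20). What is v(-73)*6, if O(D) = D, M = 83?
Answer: 4813083/13 ≈ 3.7024e+5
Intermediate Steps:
Q = -115/26 ≈ -4.4231
v(N) = (-115/26 + N)*(6 + N² + 84*N) (v(N) = (N + ((N² + 83*N) + 6))*(N - 115/26) = (N + (6 + N² + 83*N))*(-115/26 + N) = (6 + N² + 84*N)*(-115/26 + N) = (-115/26 + N)*(6 + N² + 84*N))
v(-73)*6 = (-345/13 + (-73)³ - 4752/13*(-73) + (2069/26)*(-73)²)*6 = (-345/13 - 389017 + 346896/13 + (2069/26)*5329)*6 = (-345/13 - 389017 + 346896/13 + 11025701/26)*6 = (1604361/26)*6 = 4813083/13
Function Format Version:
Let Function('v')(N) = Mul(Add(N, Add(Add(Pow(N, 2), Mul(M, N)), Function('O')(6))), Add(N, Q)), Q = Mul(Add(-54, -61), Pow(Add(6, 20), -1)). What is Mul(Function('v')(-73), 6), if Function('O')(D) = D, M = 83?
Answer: Rational(4813083, 13) ≈ 3.7024e+5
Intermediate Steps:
Q = Rational(-115, 26) (Q = Mul(-115, Pow(26, -1)) = Mul(-115, Rational(1, 26)) = Rational(-115, 26) ≈ -4.4231)
Function('v')(N) = Mul(Add(Rational(-115, 26), N), Add(6, Pow(N, 2), Mul(84, N))) (Function('v')(N) = Mul(Add(N, Add(Add(Pow(N, 2), Mul(83, N)), 6)), Add(N, Rational(-115, 26))) = Mul(Add(N, Add(6, Pow(N, 2), Mul(83, N))), Add(Rational(-115, 26), N)) = Mul(Add(6, Pow(N, 2), Mul(84, N)), Add(Rational(-115, 26), N)) = Mul(Add(Rational(-115, 26), N), Add(6, Pow(N, 2), Mul(84, N))))
Mul(Function('v')(-73), 6) = Mul(Add(Rational(-345, 13), Pow(-73, 3), Mul(Rational(-4752, 13), -73), Mul(Rational(2069, 26), Pow(-73, 2))), 6) = Mul(Add(Rational(-345, 13), -389017, Rational(346896, 13), Mul(Rational(2069, 26), 5329)), 6) = Mul(Add(Rational(-345, 13), -389017, Rational(346896, 13), Rational(11025701, 26)), 6) = Mul(Rational(1604361, 26), 6) = Rational(4813083, 13)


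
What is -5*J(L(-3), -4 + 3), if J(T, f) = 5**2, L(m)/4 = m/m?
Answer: -125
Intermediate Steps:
L(m) = 4 (L(m) = 4*(m/m) = 4*1 = 4)
J(T, f) = 25
-5*J(L(-3), -4 + 3) = -5*25 = -125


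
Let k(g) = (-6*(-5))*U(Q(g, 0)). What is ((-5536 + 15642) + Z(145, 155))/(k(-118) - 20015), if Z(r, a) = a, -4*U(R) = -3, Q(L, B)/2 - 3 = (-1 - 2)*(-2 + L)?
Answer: -20522/39985 ≈ -0.51324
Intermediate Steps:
Q(L, B) = 18 - 6*L (Q(L, B) = 6 + 2*((-1 - 2)*(-2 + L)) = 6 + 2*(-3*(-2 + L)) = 6 + 2*(6 - 3*L) = 6 + (12 - 6*L) = 18 - 6*L)
U(R) = ¾ (U(R) = -¼*(-3) = ¾)
k(g) = 45/2 (k(g) = -6*(-5)*(¾) = 30*(¾) = 45/2)
((-5536 + 15642) + Z(145, 155))/(k(-118) - 20015) = ((-5536 + 15642) + 155)/(45/2 - 20015) = (10106 + 155)/(-39985/2) = 10261*(-2/39985) = -20522/39985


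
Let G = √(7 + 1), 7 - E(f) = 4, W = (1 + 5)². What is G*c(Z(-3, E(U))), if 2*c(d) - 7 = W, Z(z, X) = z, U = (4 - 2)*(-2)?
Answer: 43*√2 ≈ 60.811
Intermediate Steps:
W = 36 (W = 6² = 36)
U = -4 (U = 2*(-2) = -4)
E(f) = 3 (E(f) = 7 - 1*4 = 7 - 4 = 3)
c(d) = 43/2 (c(d) = 7/2 + (½)*36 = 7/2 + 18 = 43/2)
G = 2*√2 (G = √8 = 2*√2 ≈ 2.8284)
G*c(Z(-3, E(U))) = (2*√2)*(43/2) = 43*√2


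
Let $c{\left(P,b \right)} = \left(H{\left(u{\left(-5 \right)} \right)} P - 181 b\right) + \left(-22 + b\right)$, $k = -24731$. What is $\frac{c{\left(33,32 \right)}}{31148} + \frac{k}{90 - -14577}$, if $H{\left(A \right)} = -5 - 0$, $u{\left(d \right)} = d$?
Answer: $- \frac{857545837}{456847716} \approx -1.8771$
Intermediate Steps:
$H{\left(A \right)} = -5$ ($H{\left(A \right)} = -5 + 0 = -5$)
$c{\left(P,b \right)} = -22 - 180 b - 5 P$ ($c{\left(P,b \right)} = \left(- 5 P - 181 b\right) + \left(-22 + b\right) = \left(- 181 b - 5 P\right) + \left(-22 + b\right) = -22 - 180 b - 5 P$)
$\frac{c{\left(33,32 \right)}}{31148} + \frac{k}{90 - -14577} = \frac{-22 - 5760 - 165}{31148} - \frac{24731}{90 - -14577} = \left(-22 - 5760 - 165\right) \frac{1}{31148} - \frac{24731}{90 + 14577} = \left(-5947\right) \frac{1}{31148} - \frac{24731}{14667} = - \frac{5947}{31148} - \frac{24731}{14667} = - \frac{857545837}{456847716}$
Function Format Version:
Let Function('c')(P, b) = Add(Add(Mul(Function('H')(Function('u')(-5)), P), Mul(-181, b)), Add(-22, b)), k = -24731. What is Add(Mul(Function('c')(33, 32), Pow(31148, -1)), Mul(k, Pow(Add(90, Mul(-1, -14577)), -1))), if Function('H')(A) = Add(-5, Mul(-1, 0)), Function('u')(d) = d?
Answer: Rational(-857545837, 456847716) ≈ -1.8771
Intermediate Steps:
Function('H')(A) = -5 (Function('H')(A) = Add(-5, 0) = -5)
Function('c')(P, b) = Add(-22, Mul(-180, b), Mul(-5, P)) (Function('c')(P, b) = Add(Add(Mul(-5, P), Mul(-181, b)), Add(-22, b)) = Add(Add(Mul(-181, b), Mul(-5, P)), Add(-22, b)) = Add(-22, Mul(-180, b), Mul(-5, P)))
Add(Mul(Function('c')(33, 32), Pow(31148, -1)), Mul(k, Pow(Add(90, Mul(-1, -14577)), -1))) = Add(Mul(Add(-22, Mul(-180, 32), Mul(-5, 33)), Pow(31148, -1)), Mul(-24731, Pow(Add(90, Mul(-1, -14577)), -1))) = Add(Mul(Add(-22, -5760, -165), Rational(1, 31148)), Mul(-24731, Pow(Add(90, 14577), -1))) = Add(Mul(-5947, Rational(1, 31148)), Mul(-24731, Pow(14667, -1))) = Add(Rational(-5947, 31148), Mul(-24731, Rational(1, 14667))) = Add(Rational(-5947, 31148), Rational(-24731, 14667)) = Rational(-857545837, 456847716)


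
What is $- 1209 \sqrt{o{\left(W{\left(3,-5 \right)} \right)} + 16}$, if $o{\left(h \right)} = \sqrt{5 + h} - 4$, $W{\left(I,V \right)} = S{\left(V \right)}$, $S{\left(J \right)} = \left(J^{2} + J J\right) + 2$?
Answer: $- 1209 \sqrt{12 + \sqrt{57}} \approx -5345.6$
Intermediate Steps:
$S{\left(J \right)} = 2 + 2 J^{2}$ ($S{\left(J \right)} = \left(J^{2} + J^{2}\right) + 2 = 2 J^{2} + 2 = 2 + 2 J^{2}$)
$W{\left(I,V \right)} = 2 + 2 V^{2}$
$o{\left(h \right)} = -4 + \sqrt{5 + h}$ ($o{\left(h \right)} = \sqrt{5 + h} - 4 = -4 + \sqrt{5 + h}$)
$- 1209 \sqrt{o{\left(W{\left(3,-5 \right)} \right)} + 16} = - 1209 \sqrt{\left(-4 + \sqrt{5 + \left(2 + 2 \left(-5\right)^{2}\right)}\right) + 16} = - 1209 \sqrt{\left(-4 + \sqrt{5 + \left(2 + 2 \cdot 25\right)}\right) + 16} = - 1209 \sqrt{\left(-4 + \sqrt{5 + \left(2 + 50\right)}\right) + 16} = - 1209 \sqrt{\left(-4 + \sqrt{5 + 52}\right) + 16} = - 1209 \sqrt{\left(-4 + \sqrt{57}\right) + 16} = - 1209 \sqrt{12 + \sqrt{57}}$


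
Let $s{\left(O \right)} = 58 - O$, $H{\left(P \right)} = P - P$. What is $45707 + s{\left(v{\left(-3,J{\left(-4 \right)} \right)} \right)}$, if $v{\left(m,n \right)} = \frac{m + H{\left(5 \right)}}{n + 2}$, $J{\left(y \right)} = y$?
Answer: $\frac{91527}{2} \approx 45764.0$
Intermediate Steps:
$H{\left(P \right)} = 0$
$v{\left(m,n \right)} = \frac{m}{2 + n}$ ($v{\left(m,n \right)} = \frac{m + 0}{n + 2} = \frac{m}{2 + n}$)
$45707 + s{\left(v{\left(-3,J{\left(-4 \right)} \right)} \right)} = 45707 + \left(58 - - \frac{3}{2 - 4}\right) = 45707 + \left(58 - - \frac{3}{-2}\right) = 45707 + \left(58 - \left(-3\right) \left(- \frac{1}{2}\right)\right) = 45707 + \left(58 - \frac{3}{2}\right) = 45707 + \frac{113}{2} = \frac{91527}{2}$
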